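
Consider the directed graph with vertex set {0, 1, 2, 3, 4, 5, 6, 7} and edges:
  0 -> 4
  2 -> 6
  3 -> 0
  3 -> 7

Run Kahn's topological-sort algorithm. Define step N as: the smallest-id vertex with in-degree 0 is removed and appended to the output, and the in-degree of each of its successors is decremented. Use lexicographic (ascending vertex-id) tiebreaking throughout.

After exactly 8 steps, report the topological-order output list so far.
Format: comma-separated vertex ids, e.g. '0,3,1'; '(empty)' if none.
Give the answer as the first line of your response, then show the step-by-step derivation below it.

1,2,3,0,4,5,6,7

step 1: output 1; order=[1]; indeg=(1,0,0,0,1,0,1,1)
step 2: output 2; order=[1,2]; indeg=(1,0,0,0,1,0,0,1)
step 3: output 3; order=[1,2,3]; indeg=(0,0,0,0,1,0,0,0)
step 4: output 0; order=[1,2,3,0]; indeg=(0,0,0,0,0,0,0,0)
step 5: output 4; order=[1,2,3,0,4]; indeg=(0,0,0,0,0,0,0,0)
step 6: output 5; order=[1,2,3,0,4,5]; indeg=(0,0,0,0,0,0,0,0)
step 7: output 6; order=[1,2,3,0,4,5,6]; indeg=(0,0,0,0,0,0,0,0)
step 8: output 7; order=[1,2,3,0,4,5,6,7]; indeg=(0,0,0,0,0,0,0,0)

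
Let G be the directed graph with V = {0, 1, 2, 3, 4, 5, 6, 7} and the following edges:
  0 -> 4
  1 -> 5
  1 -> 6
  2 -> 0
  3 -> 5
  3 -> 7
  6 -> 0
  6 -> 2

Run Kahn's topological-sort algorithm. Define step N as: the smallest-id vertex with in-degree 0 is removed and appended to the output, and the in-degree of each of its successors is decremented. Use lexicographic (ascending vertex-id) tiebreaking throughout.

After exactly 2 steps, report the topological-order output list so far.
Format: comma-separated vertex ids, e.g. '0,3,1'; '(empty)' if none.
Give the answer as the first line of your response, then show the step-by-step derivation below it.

1,3

step 1: output 1; order=[1]; indeg=(2,0,1,0,1,1,0,1)
step 2: output 3; order=[1,3]; indeg=(2,0,1,0,1,0,0,0)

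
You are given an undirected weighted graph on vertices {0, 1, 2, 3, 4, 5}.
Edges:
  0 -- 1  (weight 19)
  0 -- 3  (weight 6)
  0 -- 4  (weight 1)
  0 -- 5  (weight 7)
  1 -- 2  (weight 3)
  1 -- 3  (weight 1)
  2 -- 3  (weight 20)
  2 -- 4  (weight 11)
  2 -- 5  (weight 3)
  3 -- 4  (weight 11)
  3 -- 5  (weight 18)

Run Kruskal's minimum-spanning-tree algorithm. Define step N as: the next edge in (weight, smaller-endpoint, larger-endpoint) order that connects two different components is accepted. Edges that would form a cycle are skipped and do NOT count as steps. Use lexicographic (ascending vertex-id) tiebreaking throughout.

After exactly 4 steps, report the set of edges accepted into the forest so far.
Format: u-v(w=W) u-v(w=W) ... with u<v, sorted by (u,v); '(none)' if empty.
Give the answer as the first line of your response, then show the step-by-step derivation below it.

0-4(w=1) 1-2(w=3) 1-3(w=1) 2-5(w=3)

step 1: add edge 0-4 (w=1); MST = {0-4(w=1)}
step 2: add edge 1-3 (w=1); MST = {0-4(w=1) 1-3(w=1)}
step 3: add edge 1-2 (w=3); MST = {0-4(w=1) 1-2(w=3) 1-3(w=1)}
step 4: add edge 2-5 (w=3); MST = {0-4(w=1) 1-2(w=3) 1-3(w=1) 2-5(w=3)}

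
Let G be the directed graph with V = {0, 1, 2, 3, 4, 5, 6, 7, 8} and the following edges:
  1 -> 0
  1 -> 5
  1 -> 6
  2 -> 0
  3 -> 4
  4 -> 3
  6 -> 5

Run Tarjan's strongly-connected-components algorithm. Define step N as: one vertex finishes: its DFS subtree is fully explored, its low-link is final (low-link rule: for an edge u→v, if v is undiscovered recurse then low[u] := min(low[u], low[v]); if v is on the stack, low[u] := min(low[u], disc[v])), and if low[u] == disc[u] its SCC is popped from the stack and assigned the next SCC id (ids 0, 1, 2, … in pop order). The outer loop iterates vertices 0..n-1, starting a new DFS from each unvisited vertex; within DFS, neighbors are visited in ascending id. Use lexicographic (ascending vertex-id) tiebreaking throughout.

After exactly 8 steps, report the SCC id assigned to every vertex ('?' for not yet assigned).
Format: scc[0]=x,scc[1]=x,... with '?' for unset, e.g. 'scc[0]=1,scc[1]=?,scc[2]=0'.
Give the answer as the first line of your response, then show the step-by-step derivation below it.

scc[0]=0,scc[1]=3,scc[2]=4,scc[3]=5,scc[4]=5,scc[5]=1,scc[6]=2,scc[7]=6,scc[8]=?

step 1: low=(low[0]=0,low[1]=?,low[2]=?,low[3]=?,low[4]=?,low[5]=?,low[6]=?,low[7]=?,low[8]=?); scc=(scc[0]=0,scc[1]=?,scc[2]=?,scc[3]=?,scc[4]=?,scc[5]=?,scc[6]=?,scc[7]=?,scc[8]=?)
step 2: low=(low[0]=0,low[1]=1,low[2]=?,low[3]=?,low[4]=?,low[5]=2,low[6]=?,low[7]=?,low[8]=?); scc=(scc[0]=0,scc[1]=?,scc[2]=?,scc[3]=?,scc[4]=?,scc[5]=1,scc[6]=?,scc[7]=?,scc[8]=?)
step 3: low=(low[0]=0,low[1]=1,low[2]=?,low[3]=?,low[4]=?,low[5]=2,low[6]=3,low[7]=?,low[8]=?); scc=(scc[0]=0,scc[1]=?,scc[2]=?,scc[3]=?,scc[4]=?,scc[5]=1,scc[6]=2,scc[7]=?,scc[8]=?)
step 4: low=(low[0]=0,low[1]=1,low[2]=?,low[3]=?,low[4]=?,low[5]=2,low[6]=3,low[7]=?,low[8]=?); scc=(scc[0]=0,scc[1]=3,scc[2]=?,scc[3]=?,scc[4]=?,scc[5]=1,scc[6]=2,scc[7]=?,scc[8]=?)
step 5: low=(low[0]=0,low[1]=1,low[2]=4,low[3]=?,low[4]=?,low[5]=2,low[6]=3,low[7]=?,low[8]=?); scc=(scc[0]=0,scc[1]=3,scc[2]=4,scc[3]=?,scc[4]=?,scc[5]=1,scc[6]=2,scc[7]=?,scc[8]=?)
step 6: low=(low[0]=0,low[1]=1,low[2]=4,low[3]=5,low[4]=5,low[5]=2,low[6]=3,low[7]=?,low[8]=?); scc=(scc[0]=0,scc[1]=3,scc[2]=4,scc[3]=?,scc[4]=?,scc[5]=1,scc[6]=2,scc[7]=?,scc[8]=?)
step 7: low=(low[0]=0,low[1]=1,low[2]=4,low[3]=5,low[4]=5,low[5]=2,low[6]=3,low[7]=?,low[8]=?); scc=(scc[0]=0,scc[1]=3,scc[2]=4,scc[3]=5,scc[4]=5,scc[5]=1,scc[6]=2,scc[7]=?,scc[8]=?)
step 8: low=(low[0]=0,low[1]=1,low[2]=4,low[3]=5,low[4]=5,low[5]=2,low[6]=3,low[7]=7,low[8]=?); scc=(scc[0]=0,scc[1]=3,scc[2]=4,scc[3]=5,scc[4]=5,scc[5]=1,scc[6]=2,scc[7]=6,scc[8]=?)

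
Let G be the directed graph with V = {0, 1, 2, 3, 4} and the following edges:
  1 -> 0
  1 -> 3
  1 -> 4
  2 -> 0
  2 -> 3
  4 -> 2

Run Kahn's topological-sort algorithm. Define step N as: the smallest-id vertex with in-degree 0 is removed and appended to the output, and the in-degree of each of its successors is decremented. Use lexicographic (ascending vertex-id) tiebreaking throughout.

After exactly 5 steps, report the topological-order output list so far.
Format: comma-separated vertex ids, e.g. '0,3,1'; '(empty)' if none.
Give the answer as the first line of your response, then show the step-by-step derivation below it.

1,4,2,0,3

step 1: output 1; order=[1]; indeg=(1,0,1,1,0)
step 2: output 4; order=[1,4]; indeg=(1,0,0,1,0)
step 3: output 2; order=[1,4,2]; indeg=(0,0,0,0,0)
step 4: output 0; order=[1,4,2,0]; indeg=(0,0,0,0,0)
step 5: output 3; order=[1,4,2,0,3]; indeg=(0,0,0,0,0)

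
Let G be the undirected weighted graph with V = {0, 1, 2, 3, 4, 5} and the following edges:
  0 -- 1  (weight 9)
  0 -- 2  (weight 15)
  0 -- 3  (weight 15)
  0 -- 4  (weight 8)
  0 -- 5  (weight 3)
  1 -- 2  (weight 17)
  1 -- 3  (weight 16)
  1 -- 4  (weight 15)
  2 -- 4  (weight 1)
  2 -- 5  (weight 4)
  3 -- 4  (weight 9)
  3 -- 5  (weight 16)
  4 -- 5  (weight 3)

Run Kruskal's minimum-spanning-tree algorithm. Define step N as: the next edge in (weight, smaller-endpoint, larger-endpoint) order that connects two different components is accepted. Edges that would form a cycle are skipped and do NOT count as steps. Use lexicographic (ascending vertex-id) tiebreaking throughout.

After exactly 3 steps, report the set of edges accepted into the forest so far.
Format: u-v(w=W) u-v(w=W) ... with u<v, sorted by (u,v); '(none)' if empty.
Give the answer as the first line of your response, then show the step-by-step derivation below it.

0-5(w=3) 2-4(w=1) 4-5(w=3)

step 1: add edge 2-4 (w=1); MST = {2-4(w=1)}
step 2: add edge 0-5 (w=3); MST = {0-5(w=3) 2-4(w=1)}
step 3: add edge 4-5 (w=3); MST = {0-5(w=3) 2-4(w=1) 4-5(w=3)}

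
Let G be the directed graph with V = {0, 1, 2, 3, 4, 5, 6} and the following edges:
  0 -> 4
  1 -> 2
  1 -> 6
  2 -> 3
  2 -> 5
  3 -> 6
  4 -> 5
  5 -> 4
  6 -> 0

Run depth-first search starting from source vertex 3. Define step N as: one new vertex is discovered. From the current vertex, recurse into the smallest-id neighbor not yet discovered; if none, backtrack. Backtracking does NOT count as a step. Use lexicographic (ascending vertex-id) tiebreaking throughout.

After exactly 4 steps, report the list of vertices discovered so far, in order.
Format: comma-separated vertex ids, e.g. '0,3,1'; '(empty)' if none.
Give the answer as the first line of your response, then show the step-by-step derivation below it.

3,6,0,4

step 1: discover 3; path=3; order=3
step 2: discover 6; path=3>6; order=3,6
step 3: discover 0; path=3>6>0; order=3,6,0
step 4: discover 4; path=3>6>0>4; order=3,6,0,4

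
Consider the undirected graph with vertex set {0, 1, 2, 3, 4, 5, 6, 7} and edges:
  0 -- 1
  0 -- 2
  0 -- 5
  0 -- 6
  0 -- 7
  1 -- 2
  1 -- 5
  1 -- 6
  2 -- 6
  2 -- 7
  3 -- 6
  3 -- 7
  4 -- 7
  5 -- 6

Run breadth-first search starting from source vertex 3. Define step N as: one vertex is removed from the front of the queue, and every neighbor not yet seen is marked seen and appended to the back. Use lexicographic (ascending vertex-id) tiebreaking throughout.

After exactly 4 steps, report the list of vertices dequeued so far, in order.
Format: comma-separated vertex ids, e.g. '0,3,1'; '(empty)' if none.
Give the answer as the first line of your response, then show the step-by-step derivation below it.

3,6,7,0

step 1: dequeue 3; queue=[6,7]; order=3
step 2: dequeue 6; queue=[7,0,1,2,5]; order=3,6
step 3: dequeue 7; queue=[0,1,2,5,4]; order=3,6,7
step 4: dequeue 0; queue=[1,2,5,4]; order=3,6,7,0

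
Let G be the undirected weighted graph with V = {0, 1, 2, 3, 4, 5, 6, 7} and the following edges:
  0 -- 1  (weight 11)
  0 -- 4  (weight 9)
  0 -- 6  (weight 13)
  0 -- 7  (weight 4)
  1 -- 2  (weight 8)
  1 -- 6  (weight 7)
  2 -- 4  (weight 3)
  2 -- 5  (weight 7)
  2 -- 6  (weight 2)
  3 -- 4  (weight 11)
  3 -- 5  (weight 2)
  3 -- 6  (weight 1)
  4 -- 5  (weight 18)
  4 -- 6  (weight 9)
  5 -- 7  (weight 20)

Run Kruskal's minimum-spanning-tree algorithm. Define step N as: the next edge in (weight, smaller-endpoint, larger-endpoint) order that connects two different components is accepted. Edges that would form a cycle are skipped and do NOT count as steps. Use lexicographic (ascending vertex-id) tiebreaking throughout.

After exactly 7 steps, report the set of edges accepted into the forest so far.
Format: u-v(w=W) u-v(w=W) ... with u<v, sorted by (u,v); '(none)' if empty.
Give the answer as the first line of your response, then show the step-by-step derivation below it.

0-4(w=9) 0-7(w=4) 1-6(w=7) 2-4(w=3) 2-6(w=2) 3-5(w=2) 3-6(w=1)

step 1: add edge 3-6 (w=1); MST = {3-6(w=1)}
step 2: add edge 2-6 (w=2); MST = {2-6(w=2) 3-6(w=1)}
step 3: add edge 3-5 (w=2); MST = {2-6(w=2) 3-5(w=2) 3-6(w=1)}
step 4: add edge 2-4 (w=3); MST = {2-4(w=3) 2-6(w=2) 3-5(w=2) 3-6(w=1)}
step 5: add edge 0-7 (w=4); MST = {0-7(w=4) 2-4(w=3) 2-6(w=2) 3-5(w=2) 3-6(w=1)}
step 6: add edge 1-6 (w=7); MST = {0-7(w=4) 1-6(w=7) 2-4(w=3) 2-6(w=2) 3-5(w=2) 3-6(w=1)}
step 7: add edge 0-4 (w=9); MST = {0-4(w=9) 0-7(w=4) 1-6(w=7) 2-4(w=3) 2-6(w=2) 3-5(w=2) 3-6(w=1)}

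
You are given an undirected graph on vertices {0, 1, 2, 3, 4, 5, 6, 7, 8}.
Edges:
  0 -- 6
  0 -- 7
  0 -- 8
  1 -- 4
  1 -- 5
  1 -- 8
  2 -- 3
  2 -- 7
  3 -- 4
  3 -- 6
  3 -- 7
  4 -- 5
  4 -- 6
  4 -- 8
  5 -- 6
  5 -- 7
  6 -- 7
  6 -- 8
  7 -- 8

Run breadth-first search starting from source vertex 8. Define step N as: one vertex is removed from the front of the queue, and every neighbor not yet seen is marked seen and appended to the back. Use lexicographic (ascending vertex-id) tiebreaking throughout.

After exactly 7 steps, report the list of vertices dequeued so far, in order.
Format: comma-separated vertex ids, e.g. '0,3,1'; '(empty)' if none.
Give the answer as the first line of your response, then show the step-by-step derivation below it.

8,0,1,4,6,7,5

step 1: dequeue 8; queue=[0,1,4,6,7]; order=8
step 2: dequeue 0; queue=[1,4,6,7]; order=8,0
step 3: dequeue 1; queue=[4,6,7,5]; order=8,0,1
step 4: dequeue 4; queue=[6,7,5,3]; order=8,0,1,4
step 5: dequeue 6; queue=[7,5,3]; order=8,0,1,4,6
step 6: dequeue 7; queue=[5,3,2]; order=8,0,1,4,6,7
step 7: dequeue 5; queue=[3,2]; order=8,0,1,4,6,7,5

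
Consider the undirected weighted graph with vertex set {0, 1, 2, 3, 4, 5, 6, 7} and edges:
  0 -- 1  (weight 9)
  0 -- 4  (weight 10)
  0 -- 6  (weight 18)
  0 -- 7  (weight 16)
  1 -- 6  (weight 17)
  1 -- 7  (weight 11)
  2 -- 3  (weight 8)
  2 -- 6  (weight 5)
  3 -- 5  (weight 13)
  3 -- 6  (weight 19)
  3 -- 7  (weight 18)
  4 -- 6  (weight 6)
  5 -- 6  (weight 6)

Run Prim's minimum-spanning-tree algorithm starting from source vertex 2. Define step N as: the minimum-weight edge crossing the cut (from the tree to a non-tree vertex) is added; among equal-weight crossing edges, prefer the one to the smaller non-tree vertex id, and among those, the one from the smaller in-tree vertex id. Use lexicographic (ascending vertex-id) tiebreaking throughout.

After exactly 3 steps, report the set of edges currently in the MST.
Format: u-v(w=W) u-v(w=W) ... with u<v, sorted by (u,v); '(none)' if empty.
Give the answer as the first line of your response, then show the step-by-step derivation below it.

2-6(w=5) 4-6(w=6) 5-6(w=6)

step 1: add edge 2-6 (w=5); MST = {2-6(w=5)}
step 2: add edge 4-6 (w=6); MST = {2-6(w=5) 4-6(w=6)}
step 3: add edge 5-6 (w=6); MST = {2-6(w=5) 4-6(w=6) 5-6(w=6)}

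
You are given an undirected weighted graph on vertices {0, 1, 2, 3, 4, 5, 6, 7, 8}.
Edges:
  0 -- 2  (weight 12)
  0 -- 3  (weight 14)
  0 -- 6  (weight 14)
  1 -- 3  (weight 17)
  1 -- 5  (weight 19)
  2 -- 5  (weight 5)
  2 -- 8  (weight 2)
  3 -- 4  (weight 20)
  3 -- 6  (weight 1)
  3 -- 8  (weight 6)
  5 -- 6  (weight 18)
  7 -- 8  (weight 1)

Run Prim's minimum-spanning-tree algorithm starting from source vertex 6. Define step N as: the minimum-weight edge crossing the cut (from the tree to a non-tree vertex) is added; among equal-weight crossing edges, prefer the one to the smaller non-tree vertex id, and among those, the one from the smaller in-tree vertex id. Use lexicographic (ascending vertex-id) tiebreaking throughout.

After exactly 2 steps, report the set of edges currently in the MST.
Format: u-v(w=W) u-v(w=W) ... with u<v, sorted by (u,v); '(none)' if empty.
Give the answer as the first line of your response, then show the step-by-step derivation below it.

3-6(w=1) 3-8(w=6)

step 1: add edge 3-6 (w=1); MST = {3-6(w=1)}
step 2: add edge 3-8 (w=6); MST = {3-6(w=1) 3-8(w=6)}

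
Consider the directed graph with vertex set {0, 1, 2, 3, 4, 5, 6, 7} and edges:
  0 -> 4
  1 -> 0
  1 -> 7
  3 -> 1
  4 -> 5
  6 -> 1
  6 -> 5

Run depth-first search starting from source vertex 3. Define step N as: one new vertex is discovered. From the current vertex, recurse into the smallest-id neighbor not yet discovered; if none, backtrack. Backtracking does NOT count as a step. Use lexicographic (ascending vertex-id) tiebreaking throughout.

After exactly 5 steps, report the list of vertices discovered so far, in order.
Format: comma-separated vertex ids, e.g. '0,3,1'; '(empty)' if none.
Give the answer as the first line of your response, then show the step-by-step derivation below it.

3,1,0,4,5

step 1: discover 3; path=3; order=3
step 2: discover 1; path=3>1; order=3,1
step 3: discover 0; path=3>1>0; order=3,1,0
step 4: discover 4; path=3>1>0>4; order=3,1,0,4
step 5: discover 5; path=3>1>0>4>5; order=3,1,0,4,5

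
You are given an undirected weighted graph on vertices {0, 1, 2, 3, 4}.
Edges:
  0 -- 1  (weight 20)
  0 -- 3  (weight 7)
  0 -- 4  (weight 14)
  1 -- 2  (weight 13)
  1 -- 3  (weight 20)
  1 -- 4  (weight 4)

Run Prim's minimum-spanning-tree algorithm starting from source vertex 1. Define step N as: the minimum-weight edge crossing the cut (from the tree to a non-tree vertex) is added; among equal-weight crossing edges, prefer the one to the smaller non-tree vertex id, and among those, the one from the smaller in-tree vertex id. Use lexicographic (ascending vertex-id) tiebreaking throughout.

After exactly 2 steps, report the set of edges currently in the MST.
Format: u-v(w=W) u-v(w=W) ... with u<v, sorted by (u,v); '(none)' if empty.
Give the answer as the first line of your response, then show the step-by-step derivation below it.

1-2(w=13) 1-4(w=4)

step 1: add edge 1-4 (w=4); MST = {1-4(w=4)}
step 2: add edge 1-2 (w=13); MST = {1-2(w=13) 1-4(w=4)}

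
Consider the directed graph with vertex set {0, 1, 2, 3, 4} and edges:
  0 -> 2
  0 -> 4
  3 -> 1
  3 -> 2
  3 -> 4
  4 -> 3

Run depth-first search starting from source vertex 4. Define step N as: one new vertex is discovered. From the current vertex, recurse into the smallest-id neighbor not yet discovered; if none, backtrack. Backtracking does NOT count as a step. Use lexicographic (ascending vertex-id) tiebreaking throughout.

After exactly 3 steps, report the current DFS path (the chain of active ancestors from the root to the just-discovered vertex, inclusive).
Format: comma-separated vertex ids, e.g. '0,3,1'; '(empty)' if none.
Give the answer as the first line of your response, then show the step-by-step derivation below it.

4,3,1

step 1: discover 4; path=4; order=4
step 2: discover 3; path=4>3; order=4,3
step 3: discover 1; path=4>3>1; order=4,3,1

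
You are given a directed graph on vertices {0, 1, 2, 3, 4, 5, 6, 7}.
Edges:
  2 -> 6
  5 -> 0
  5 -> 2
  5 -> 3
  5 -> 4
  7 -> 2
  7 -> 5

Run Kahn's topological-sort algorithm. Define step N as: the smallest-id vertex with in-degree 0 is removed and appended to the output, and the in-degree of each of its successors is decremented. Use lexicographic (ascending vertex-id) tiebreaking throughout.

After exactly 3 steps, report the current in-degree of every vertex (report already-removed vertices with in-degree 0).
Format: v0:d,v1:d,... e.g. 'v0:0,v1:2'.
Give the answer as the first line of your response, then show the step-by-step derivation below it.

v0:0,v1:0,v2:0,v3:0,v4:0,v5:0,v6:1,v7:0

step 1: output 1; order=[1]; indeg=(1,0,2,1,1,1,1,0)
step 2: output 7; order=[1,7]; indeg=(1,0,1,1,1,0,1,0)
step 3: output 5; order=[1,7,5]; indeg=(0,0,0,0,0,0,1,0)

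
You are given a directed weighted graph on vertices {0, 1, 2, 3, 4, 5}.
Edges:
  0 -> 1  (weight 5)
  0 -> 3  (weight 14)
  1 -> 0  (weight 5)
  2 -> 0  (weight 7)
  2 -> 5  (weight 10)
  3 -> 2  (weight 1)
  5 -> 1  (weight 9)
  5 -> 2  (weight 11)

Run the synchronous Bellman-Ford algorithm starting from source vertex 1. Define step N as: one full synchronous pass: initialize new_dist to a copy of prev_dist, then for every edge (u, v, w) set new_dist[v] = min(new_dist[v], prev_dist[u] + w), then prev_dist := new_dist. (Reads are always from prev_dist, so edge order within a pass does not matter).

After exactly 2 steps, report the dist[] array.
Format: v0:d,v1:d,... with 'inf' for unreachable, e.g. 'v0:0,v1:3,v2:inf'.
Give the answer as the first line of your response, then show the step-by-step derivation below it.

v0:5,v1:0,v2:inf,v3:19,v4:inf,v5:inf

step 1: dist = v0:5,v1:0,v2:inf,v3:inf,v4:inf,v5:inf
step 2: dist = v0:5,v1:0,v2:inf,v3:19,v4:inf,v5:inf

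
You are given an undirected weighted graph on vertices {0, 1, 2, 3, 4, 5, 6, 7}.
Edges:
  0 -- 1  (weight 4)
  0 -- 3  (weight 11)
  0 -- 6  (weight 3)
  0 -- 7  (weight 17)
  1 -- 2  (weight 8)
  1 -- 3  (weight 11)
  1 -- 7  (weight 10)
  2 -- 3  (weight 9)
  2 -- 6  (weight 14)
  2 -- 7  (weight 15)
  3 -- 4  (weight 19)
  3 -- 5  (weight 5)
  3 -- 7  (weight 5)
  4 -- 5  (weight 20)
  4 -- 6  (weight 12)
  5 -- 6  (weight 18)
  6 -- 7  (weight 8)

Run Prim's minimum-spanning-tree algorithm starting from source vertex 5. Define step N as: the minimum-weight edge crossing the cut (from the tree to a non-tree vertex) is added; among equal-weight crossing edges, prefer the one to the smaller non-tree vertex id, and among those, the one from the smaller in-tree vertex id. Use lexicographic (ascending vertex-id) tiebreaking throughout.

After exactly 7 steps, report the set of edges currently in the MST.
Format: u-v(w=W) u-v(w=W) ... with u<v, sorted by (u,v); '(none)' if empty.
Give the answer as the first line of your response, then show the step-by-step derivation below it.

0-1(w=4) 0-6(w=3) 1-2(w=8) 3-5(w=5) 3-7(w=5) 4-6(w=12) 6-7(w=8)

step 1: add edge 3-5 (w=5); MST = {3-5(w=5)}
step 2: add edge 3-7 (w=5); MST = {3-5(w=5) 3-7(w=5)}
step 3: add edge 6-7 (w=8); MST = {3-5(w=5) 3-7(w=5) 6-7(w=8)}
step 4: add edge 0-6 (w=3); MST = {0-6(w=3) 3-5(w=5) 3-7(w=5) 6-7(w=8)}
step 5: add edge 0-1 (w=4); MST = {0-1(w=4) 0-6(w=3) 3-5(w=5) 3-7(w=5) 6-7(w=8)}
step 6: add edge 1-2 (w=8); MST = {0-1(w=4) 0-6(w=3) 1-2(w=8) 3-5(w=5) 3-7(w=5) 6-7(w=8)}
step 7: add edge 4-6 (w=12); MST = {0-1(w=4) 0-6(w=3) 1-2(w=8) 3-5(w=5) 3-7(w=5) 4-6(w=12) 6-7(w=8)}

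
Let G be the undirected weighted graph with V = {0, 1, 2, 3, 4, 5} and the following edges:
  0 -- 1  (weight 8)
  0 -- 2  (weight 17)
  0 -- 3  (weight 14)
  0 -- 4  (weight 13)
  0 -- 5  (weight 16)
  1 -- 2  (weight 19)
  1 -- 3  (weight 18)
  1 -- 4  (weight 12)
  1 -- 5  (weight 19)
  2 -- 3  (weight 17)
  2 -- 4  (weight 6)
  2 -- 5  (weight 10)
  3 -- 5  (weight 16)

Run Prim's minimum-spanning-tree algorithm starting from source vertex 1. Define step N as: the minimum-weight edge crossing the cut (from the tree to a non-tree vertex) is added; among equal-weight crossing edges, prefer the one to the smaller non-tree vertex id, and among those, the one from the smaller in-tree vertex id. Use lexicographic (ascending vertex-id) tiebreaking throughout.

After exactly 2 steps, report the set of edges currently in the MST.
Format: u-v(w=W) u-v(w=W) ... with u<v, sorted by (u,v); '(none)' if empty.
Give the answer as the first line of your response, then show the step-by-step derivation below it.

0-1(w=8) 1-4(w=12)

step 1: add edge 0-1 (w=8); MST = {0-1(w=8)}
step 2: add edge 1-4 (w=12); MST = {0-1(w=8) 1-4(w=12)}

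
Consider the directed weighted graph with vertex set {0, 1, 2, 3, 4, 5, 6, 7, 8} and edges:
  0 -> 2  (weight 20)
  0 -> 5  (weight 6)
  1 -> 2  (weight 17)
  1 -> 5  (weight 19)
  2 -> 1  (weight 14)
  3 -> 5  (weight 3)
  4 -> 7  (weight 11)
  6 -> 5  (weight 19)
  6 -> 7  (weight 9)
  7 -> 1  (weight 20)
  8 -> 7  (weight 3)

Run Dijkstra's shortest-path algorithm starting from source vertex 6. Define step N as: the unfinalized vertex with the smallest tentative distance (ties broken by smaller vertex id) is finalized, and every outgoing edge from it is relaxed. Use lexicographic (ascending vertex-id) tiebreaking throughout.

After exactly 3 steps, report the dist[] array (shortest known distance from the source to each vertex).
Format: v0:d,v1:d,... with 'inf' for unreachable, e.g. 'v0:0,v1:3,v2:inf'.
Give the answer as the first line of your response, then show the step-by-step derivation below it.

v0:inf,v1:29,v2:inf,v3:inf,v4:inf,v5:19,v6:0,v7:9,v8:inf

step 1: dist = v0:inf,v1:inf,v2:inf,v3:inf,v4:inf,v5:19,v6:0,v7:9,v8:inf
step 2: dist = v0:inf,v1:29,v2:inf,v3:inf,v4:inf,v5:19,v6:0,v7:9,v8:inf
step 3: dist = v0:inf,v1:29,v2:inf,v3:inf,v4:inf,v5:19,v6:0,v7:9,v8:inf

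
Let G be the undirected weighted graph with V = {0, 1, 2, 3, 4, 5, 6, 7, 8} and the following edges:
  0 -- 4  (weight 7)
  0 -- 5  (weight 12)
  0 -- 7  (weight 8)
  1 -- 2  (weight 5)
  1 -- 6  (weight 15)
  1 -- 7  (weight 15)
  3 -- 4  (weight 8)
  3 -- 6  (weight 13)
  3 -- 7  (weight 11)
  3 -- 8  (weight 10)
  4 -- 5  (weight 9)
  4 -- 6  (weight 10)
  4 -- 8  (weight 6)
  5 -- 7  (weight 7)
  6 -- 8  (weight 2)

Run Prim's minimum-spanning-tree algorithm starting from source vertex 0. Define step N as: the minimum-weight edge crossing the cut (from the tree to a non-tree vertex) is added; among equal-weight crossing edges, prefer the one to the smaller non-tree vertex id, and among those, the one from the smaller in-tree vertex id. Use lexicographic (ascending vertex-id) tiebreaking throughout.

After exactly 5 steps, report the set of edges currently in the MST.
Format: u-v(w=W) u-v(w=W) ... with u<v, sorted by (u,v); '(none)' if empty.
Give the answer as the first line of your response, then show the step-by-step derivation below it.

0-4(w=7) 0-7(w=8) 3-4(w=8) 4-8(w=6) 6-8(w=2)

step 1: add edge 0-4 (w=7); MST = {0-4(w=7)}
step 2: add edge 4-8 (w=6); MST = {0-4(w=7) 4-8(w=6)}
step 3: add edge 6-8 (w=2); MST = {0-4(w=7) 4-8(w=6) 6-8(w=2)}
step 4: add edge 3-4 (w=8); MST = {0-4(w=7) 3-4(w=8) 4-8(w=6) 6-8(w=2)}
step 5: add edge 0-7 (w=8); MST = {0-4(w=7) 0-7(w=8) 3-4(w=8) 4-8(w=6) 6-8(w=2)}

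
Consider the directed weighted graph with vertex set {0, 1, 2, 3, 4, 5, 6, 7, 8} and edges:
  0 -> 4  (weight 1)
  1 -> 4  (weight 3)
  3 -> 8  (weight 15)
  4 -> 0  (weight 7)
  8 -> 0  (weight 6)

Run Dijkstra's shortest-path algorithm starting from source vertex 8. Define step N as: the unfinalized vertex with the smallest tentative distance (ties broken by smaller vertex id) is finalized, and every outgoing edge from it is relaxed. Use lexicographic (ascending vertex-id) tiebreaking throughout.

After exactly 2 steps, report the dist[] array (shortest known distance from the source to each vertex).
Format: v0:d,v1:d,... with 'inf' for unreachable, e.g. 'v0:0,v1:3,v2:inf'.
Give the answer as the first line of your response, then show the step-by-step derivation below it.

v0:6,v1:inf,v2:inf,v3:inf,v4:7,v5:inf,v6:inf,v7:inf,v8:0

step 1: dist = v0:6,v1:inf,v2:inf,v3:inf,v4:inf,v5:inf,v6:inf,v7:inf,v8:0
step 2: dist = v0:6,v1:inf,v2:inf,v3:inf,v4:7,v5:inf,v6:inf,v7:inf,v8:0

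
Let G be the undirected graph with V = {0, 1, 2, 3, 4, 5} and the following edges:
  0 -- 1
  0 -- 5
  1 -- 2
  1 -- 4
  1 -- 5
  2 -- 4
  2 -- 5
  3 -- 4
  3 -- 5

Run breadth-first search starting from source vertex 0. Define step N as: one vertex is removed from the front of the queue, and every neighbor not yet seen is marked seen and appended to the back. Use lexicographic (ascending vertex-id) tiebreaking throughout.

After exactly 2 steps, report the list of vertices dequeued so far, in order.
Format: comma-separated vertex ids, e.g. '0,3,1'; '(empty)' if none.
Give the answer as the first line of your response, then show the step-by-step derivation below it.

0,1

step 1: dequeue 0; queue=[1,5]; order=0
step 2: dequeue 1; queue=[5,2,4]; order=0,1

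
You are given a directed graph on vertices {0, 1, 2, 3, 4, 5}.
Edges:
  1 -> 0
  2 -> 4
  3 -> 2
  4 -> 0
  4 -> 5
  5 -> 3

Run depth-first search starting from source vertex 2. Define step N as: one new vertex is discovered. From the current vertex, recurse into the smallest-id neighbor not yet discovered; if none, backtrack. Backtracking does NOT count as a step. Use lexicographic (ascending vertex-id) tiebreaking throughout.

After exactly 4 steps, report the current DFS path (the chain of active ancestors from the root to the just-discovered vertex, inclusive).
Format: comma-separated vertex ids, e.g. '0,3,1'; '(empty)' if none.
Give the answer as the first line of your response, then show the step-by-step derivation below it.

2,4,5

step 1: discover 2; path=2; order=2
step 2: discover 4; path=2>4; order=2,4
step 3: discover 0; path=2>4>0; order=2,4,0
step 4: discover 5; path=2>4>5; order=2,4,0,5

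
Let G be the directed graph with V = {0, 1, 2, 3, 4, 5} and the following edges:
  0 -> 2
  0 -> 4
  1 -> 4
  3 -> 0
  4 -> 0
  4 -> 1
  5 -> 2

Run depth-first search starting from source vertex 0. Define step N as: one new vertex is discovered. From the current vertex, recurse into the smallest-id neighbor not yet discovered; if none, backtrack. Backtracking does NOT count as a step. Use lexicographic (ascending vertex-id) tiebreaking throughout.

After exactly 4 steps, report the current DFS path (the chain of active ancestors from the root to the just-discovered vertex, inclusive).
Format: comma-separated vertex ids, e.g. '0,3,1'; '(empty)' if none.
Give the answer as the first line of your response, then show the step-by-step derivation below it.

0,4,1

step 1: discover 0; path=0; order=0
step 2: discover 2; path=0>2; order=0,2
step 3: discover 4; path=0>4; order=0,2,4
step 4: discover 1; path=0>4>1; order=0,2,4,1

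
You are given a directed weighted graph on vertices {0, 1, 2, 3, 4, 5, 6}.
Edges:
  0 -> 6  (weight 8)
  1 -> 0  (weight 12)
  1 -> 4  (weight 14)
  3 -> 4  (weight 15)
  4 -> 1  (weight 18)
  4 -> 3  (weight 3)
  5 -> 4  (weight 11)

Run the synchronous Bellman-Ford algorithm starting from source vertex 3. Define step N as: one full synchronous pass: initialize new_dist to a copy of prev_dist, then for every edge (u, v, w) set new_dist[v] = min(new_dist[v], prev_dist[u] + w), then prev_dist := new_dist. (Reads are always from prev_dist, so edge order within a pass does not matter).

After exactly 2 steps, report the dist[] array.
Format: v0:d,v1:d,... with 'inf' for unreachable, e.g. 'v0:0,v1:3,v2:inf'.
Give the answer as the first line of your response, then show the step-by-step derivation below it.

v0:inf,v1:33,v2:inf,v3:0,v4:15,v5:inf,v6:inf

step 1: dist = v0:inf,v1:inf,v2:inf,v3:0,v4:15,v5:inf,v6:inf
step 2: dist = v0:inf,v1:33,v2:inf,v3:0,v4:15,v5:inf,v6:inf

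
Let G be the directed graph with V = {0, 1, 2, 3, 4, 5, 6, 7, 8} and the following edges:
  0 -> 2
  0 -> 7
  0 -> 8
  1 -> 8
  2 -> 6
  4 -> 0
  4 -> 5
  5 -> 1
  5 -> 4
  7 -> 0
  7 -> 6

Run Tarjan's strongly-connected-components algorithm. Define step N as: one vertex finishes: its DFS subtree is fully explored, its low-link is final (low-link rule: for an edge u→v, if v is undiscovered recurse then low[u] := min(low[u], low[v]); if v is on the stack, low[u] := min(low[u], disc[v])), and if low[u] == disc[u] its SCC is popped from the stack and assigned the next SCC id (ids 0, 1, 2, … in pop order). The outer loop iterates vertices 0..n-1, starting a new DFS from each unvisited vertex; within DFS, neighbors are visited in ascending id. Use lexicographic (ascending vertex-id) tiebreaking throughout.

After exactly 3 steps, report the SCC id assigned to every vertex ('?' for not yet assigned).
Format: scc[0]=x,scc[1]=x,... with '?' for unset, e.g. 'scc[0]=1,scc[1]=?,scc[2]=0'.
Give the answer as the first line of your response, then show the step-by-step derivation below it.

scc[0]=?,scc[1]=?,scc[2]=1,scc[3]=?,scc[4]=?,scc[5]=?,scc[6]=0,scc[7]=?,scc[8]=?

step 1: low=(low[0]=0,low[1]=?,low[2]=1,low[3]=?,low[4]=?,low[5]=?,low[6]=2,low[7]=?,low[8]=?); scc=(scc[0]=?,scc[1]=?,scc[2]=?,scc[3]=?,scc[4]=?,scc[5]=?,scc[6]=0,scc[7]=?,scc[8]=?)
step 2: low=(low[0]=0,low[1]=?,low[2]=1,low[3]=?,low[4]=?,low[5]=?,low[6]=2,low[7]=?,low[8]=?); scc=(scc[0]=?,scc[1]=?,scc[2]=1,scc[3]=?,scc[4]=?,scc[5]=?,scc[6]=0,scc[7]=?,scc[8]=?)
step 3: low=(low[0]=0,low[1]=?,low[2]=1,low[3]=?,low[4]=?,low[5]=?,low[6]=2,low[7]=0,low[8]=?); scc=(scc[0]=?,scc[1]=?,scc[2]=1,scc[3]=?,scc[4]=?,scc[5]=?,scc[6]=0,scc[7]=?,scc[8]=?)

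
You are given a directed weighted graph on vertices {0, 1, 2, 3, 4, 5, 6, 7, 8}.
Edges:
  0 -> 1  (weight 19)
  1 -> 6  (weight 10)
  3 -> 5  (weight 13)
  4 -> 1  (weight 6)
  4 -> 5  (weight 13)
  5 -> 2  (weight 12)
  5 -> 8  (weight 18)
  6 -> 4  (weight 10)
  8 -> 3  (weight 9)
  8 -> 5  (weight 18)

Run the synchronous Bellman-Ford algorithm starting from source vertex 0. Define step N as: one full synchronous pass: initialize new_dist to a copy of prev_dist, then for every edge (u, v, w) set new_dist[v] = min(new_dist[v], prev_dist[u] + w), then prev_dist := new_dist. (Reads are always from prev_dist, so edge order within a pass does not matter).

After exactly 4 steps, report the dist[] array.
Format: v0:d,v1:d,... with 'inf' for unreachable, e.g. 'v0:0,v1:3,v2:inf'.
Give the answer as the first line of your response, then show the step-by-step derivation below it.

v0:0,v1:19,v2:inf,v3:inf,v4:39,v5:52,v6:29,v7:inf,v8:inf

step 1: dist = v0:0,v1:19,v2:inf,v3:inf,v4:inf,v5:inf,v6:inf,v7:inf,v8:inf
step 2: dist = v0:0,v1:19,v2:inf,v3:inf,v4:inf,v5:inf,v6:29,v7:inf,v8:inf
step 3: dist = v0:0,v1:19,v2:inf,v3:inf,v4:39,v5:inf,v6:29,v7:inf,v8:inf
step 4: dist = v0:0,v1:19,v2:inf,v3:inf,v4:39,v5:52,v6:29,v7:inf,v8:inf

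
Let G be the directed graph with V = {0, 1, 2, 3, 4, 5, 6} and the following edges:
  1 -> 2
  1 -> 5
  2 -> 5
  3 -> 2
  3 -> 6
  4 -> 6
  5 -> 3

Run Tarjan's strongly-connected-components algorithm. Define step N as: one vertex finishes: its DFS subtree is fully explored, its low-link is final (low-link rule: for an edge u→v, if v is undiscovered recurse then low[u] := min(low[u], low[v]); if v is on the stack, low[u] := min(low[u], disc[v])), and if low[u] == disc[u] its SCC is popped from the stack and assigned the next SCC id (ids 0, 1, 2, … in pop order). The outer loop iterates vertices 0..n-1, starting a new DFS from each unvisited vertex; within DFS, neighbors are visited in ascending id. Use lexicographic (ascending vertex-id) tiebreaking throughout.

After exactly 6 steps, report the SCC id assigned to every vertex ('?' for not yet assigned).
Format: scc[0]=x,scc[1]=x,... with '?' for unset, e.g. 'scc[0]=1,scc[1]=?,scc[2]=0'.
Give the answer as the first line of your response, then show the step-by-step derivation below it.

scc[0]=0,scc[1]=3,scc[2]=2,scc[3]=2,scc[4]=?,scc[5]=2,scc[6]=1

step 1: low=(low[0]=0,low[1]=?,low[2]=?,low[3]=?,low[4]=?,low[5]=?,low[6]=?); scc=(scc[0]=0,scc[1]=?,scc[2]=?,scc[3]=?,scc[4]=?,scc[5]=?,scc[6]=?)
step 2: low=(low[0]=0,low[1]=1,low[2]=2,low[3]=2,low[4]=?,low[5]=3,low[6]=5); scc=(scc[0]=0,scc[1]=?,scc[2]=?,scc[3]=?,scc[4]=?,scc[5]=?,scc[6]=1)
step 3: low=(low[0]=0,low[1]=1,low[2]=2,low[3]=2,low[4]=?,low[5]=3,low[6]=5); scc=(scc[0]=0,scc[1]=?,scc[2]=?,scc[3]=?,scc[4]=?,scc[5]=?,scc[6]=1)
step 4: low=(low[0]=0,low[1]=1,low[2]=2,low[3]=2,low[4]=?,low[5]=2,low[6]=5); scc=(scc[0]=0,scc[1]=?,scc[2]=?,scc[3]=?,scc[4]=?,scc[5]=?,scc[6]=1)
step 5: low=(low[0]=0,low[1]=1,low[2]=2,low[3]=2,low[4]=?,low[5]=2,low[6]=5); scc=(scc[0]=0,scc[1]=?,scc[2]=2,scc[3]=2,scc[4]=?,scc[5]=2,scc[6]=1)
step 6: low=(low[0]=0,low[1]=1,low[2]=2,low[3]=2,low[4]=?,low[5]=2,low[6]=5); scc=(scc[0]=0,scc[1]=3,scc[2]=2,scc[3]=2,scc[4]=?,scc[5]=2,scc[6]=1)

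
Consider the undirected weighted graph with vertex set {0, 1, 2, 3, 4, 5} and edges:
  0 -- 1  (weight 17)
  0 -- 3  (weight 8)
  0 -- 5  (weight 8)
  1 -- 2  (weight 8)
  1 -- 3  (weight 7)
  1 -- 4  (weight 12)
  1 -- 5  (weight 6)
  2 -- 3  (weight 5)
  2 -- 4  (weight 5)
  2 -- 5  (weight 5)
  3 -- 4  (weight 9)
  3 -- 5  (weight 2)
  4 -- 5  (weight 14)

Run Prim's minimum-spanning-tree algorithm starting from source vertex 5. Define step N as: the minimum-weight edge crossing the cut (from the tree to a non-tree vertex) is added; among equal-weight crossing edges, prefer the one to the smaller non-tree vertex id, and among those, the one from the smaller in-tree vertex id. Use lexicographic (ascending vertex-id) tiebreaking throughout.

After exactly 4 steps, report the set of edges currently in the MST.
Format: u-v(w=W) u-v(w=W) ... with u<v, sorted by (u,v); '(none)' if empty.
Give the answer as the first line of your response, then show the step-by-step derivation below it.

1-5(w=6) 2-3(w=5) 2-4(w=5) 3-5(w=2)

step 1: add edge 3-5 (w=2); MST = {3-5(w=2)}
step 2: add edge 2-3 (w=5); MST = {2-3(w=5) 3-5(w=2)}
step 3: add edge 2-4 (w=5); MST = {2-3(w=5) 2-4(w=5) 3-5(w=2)}
step 4: add edge 1-5 (w=6); MST = {1-5(w=6) 2-3(w=5) 2-4(w=5) 3-5(w=2)}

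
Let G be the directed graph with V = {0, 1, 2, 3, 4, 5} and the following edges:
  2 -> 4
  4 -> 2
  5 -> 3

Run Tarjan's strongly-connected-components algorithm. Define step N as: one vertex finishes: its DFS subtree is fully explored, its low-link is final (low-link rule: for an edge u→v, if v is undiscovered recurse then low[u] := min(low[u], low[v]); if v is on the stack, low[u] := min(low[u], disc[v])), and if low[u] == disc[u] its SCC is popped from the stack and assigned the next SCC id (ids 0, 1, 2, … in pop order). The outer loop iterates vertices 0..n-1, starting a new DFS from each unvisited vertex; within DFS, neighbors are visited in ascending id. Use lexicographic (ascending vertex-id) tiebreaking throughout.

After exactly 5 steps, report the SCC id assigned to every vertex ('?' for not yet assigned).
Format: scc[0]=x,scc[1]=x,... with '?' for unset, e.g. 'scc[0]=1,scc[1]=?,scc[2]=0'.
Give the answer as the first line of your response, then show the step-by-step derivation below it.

scc[0]=0,scc[1]=1,scc[2]=2,scc[3]=3,scc[4]=2,scc[5]=?

step 1: low=(low[0]=0,low[1]=?,low[2]=?,low[3]=?,low[4]=?,low[5]=?); scc=(scc[0]=0,scc[1]=?,scc[2]=?,scc[3]=?,scc[4]=?,scc[5]=?)
step 2: low=(low[0]=0,low[1]=1,low[2]=?,low[3]=?,low[4]=?,low[5]=?); scc=(scc[0]=0,scc[1]=1,scc[2]=?,scc[3]=?,scc[4]=?,scc[5]=?)
step 3: low=(low[0]=0,low[1]=1,low[2]=2,low[3]=?,low[4]=2,low[5]=?); scc=(scc[0]=0,scc[1]=1,scc[2]=?,scc[3]=?,scc[4]=?,scc[5]=?)
step 4: low=(low[0]=0,low[1]=1,low[2]=2,low[3]=?,low[4]=2,low[5]=?); scc=(scc[0]=0,scc[1]=1,scc[2]=2,scc[3]=?,scc[4]=2,scc[5]=?)
step 5: low=(low[0]=0,low[1]=1,low[2]=2,low[3]=4,low[4]=2,low[5]=?); scc=(scc[0]=0,scc[1]=1,scc[2]=2,scc[3]=3,scc[4]=2,scc[5]=?)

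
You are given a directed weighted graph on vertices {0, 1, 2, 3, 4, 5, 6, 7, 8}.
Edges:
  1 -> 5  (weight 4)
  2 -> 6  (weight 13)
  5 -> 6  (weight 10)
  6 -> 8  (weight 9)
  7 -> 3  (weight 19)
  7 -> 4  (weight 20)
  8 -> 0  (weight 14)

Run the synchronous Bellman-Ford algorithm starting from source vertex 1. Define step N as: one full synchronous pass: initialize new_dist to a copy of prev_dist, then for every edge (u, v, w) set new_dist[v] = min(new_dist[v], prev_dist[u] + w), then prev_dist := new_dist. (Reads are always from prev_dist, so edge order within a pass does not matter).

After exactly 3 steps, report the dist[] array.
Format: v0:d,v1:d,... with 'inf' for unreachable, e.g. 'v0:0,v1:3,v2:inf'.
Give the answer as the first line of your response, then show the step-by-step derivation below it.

v0:inf,v1:0,v2:inf,v3:inf,v4:inf,v5:4,v6:14,v7:inf,v8:23

step 1: dist = v0:inf,v1:0,v2:inf,v3:inf,v4:inf,v5:4,v6:inf,v7:inf,v8:inf
step 2: dist = v0:inf,v1:0,v2:inf,v3:inf,v4:inf,v5:4,v6:14,v7:inf,v8:inf
step 3: dist = v0:inf,v1:0,v2:inf,v3:inf,v4:inf,v5:4,v6:14,v7:inf,v8:23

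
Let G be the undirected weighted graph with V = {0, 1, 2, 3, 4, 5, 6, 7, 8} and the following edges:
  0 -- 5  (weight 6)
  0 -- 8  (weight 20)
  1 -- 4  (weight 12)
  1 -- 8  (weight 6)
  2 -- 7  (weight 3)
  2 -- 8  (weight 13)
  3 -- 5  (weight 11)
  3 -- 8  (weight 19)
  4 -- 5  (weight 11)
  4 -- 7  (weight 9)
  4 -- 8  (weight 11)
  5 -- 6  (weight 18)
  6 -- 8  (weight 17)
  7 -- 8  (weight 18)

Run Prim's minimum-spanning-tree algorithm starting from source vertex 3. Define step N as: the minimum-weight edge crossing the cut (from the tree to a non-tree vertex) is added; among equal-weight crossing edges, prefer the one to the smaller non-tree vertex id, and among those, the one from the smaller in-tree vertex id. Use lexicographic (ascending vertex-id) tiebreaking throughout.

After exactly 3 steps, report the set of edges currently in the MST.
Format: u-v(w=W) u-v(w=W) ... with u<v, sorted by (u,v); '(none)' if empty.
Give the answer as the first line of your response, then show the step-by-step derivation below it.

0-5(w=6) 3-5(w=11) 4-5(w=11)

step 1: add edge 3-5 (w=11); MST = {3-5(w=11)}
step 2: add edge 0-5 (w=6); MST = {0-5(w=6) 3-5(w=11)}
step 3: add edge 4-5 (w=11); MST = {0-5(w=6) 3-5(w=11) 4-5(w=11)}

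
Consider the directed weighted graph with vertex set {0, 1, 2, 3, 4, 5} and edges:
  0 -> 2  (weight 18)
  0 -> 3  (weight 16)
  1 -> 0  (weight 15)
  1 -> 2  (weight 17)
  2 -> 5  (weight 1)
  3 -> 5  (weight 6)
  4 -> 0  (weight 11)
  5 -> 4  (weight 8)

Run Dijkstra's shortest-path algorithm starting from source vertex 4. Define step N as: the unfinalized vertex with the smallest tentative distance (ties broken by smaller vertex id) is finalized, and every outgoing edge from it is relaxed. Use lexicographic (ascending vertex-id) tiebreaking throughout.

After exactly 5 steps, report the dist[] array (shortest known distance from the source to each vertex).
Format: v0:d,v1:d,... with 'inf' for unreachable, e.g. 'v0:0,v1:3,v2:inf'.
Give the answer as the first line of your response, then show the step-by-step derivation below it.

v0:11,v1:inf,v2:29,v3:27,v4:0,v5:30

step 1: dist = v0:11,v1:inf,v2:inf,v3:inf,v4:0,v5:inf
step 2: dist = v0:11,v1:inf,v2:29,v3:27,v4:0,v5:inf
step 3: dist = v0:11,v1:inf,v2:29,v3:27,v4:0,v5:33
step 4: dist = v0:11,v1:inf,v2:29,v3:27,v4:0,v5:30
step 5: dist = v0:11,v1:inf,v2:29,v3:27,v4:0,v5:30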